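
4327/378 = 11 + 169/378 ≈ 11.45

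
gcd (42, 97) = 1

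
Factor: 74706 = 2^1*3^1*12451^1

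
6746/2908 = 2+465/1454 ≈ 2.32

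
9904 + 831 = 10735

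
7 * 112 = 784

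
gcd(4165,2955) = 5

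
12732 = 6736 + 5996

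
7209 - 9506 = -2297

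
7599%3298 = 1003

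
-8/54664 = -1/6833 ≈ -0.000146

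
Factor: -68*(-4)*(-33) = -1*2^4*3^1*11^1*17^1 = -8976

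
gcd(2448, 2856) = 408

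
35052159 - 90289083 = -55236924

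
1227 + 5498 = 6725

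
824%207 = 203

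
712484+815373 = 1527857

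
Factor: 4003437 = 3^1*37^1*36067^1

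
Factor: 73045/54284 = 2^(-2) * 5^1 * 7^1 * 41^(-1) * 331^(-1) * 2087^1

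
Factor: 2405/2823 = 3^ (-1) * 5^1 * 13^1 * 37^1 * 941^ (-1)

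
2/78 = 1/39 ≈ 0.0256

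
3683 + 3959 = 7642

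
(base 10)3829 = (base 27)56m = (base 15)1204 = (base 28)4ol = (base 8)7365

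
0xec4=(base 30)460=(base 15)11c0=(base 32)3m4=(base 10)3780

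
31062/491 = 63 + 129/491 ≈ 63.26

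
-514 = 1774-2288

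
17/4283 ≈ 0.00397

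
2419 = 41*59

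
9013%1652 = 753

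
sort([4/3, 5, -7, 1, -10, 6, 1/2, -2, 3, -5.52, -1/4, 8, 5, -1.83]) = [-10, -7, -5.52, -2, -1.83, -1/4, 1/2, 1, 4/3, 3, 5, 5, 6, 8]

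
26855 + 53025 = 79880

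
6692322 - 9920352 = -3228030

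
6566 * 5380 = 35325080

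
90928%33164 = 24600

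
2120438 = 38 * 55801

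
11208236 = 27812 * 403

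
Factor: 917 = 7^1 * 131^1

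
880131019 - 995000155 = -114869136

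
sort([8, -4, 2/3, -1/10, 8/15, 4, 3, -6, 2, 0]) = [-6, -4, -1/10, 0, 8/15, 2/3, 2, 3, 4, 8]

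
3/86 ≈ 0.0349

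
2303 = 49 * 47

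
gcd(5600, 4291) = 7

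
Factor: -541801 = -1 * 13^1 * 71^1 * 587^1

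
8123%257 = 156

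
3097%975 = 172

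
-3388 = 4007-7395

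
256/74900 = 64/18725 ≈ 0.00342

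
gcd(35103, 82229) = 1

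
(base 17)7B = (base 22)5K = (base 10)130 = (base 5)1010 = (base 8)202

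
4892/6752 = 1223/1688 ≈ 0.725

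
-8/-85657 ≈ 0.0000934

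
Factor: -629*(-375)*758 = 2^1*3^1*5^3*17^1*37^1*379^1 = 178793250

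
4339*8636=37471604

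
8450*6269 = 52973050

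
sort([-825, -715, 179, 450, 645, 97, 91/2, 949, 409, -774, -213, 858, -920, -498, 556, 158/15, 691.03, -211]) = [-920, -825, -774, -715, -498, -213, -211, 158/15, 91/2, 97, 179, 409, 450, 556, 645, 691.03, 858, 949]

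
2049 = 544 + 1505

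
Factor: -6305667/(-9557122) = 2^(-1)*3^1*73^1*353^(-1)*13537^(-1)*28793^1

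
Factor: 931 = 7^2 * 19^1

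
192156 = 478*402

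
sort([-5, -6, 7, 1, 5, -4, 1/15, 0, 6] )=[-6, -5, -4, 0, 1/15, 1, 5, 6, 7] 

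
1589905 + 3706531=5296436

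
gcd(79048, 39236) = 4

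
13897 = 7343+6554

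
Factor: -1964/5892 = -1 * 3^(-1) = -1/3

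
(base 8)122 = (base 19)46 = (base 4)1102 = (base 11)75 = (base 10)82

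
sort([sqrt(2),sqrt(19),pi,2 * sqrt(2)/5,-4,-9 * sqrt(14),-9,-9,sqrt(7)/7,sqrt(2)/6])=[-9 * sqrt(14),-9,-9,-4,sqrt(2)/6,sqrt(7)/7,2 * sqrt(2)/5,sqrt(2),pi,sqrt(19)]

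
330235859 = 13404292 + 316831567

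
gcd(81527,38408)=1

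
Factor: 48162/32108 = 2^(-1)*3^1 = 3/2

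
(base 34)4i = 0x9a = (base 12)10a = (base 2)10011010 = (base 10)154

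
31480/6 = 5246 + 2/3 ≈ 5246.67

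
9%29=9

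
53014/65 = 815 + 3/5 = 815.60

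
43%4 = 3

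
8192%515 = 467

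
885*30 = 26550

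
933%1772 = 933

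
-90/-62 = 45/31 ≈ 1.45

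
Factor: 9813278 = 2^1 * 193^1 * 25423^1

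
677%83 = 13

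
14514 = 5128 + 9386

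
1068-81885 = -80817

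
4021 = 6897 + -2876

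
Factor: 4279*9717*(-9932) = -1*2^2*3^1*11^1*13^1*41^1*79^1*191^1*389^1 = -412963055076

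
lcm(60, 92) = 1380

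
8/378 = 4/189 ≈ 0.0212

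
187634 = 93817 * 2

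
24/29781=8/9927≈0.000806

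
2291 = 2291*1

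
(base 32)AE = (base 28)BQ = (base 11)284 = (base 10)334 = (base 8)516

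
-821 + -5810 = -6631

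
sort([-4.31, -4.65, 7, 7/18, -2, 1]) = [-4.65, -4.31, -2, 7/18, 1, 7]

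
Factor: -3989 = -1*3989^1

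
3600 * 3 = 10800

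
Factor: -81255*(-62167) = 3^1*5^1*7^1*83^1*107^1*5417^1 = 5051379585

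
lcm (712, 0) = 0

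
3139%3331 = 3139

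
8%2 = 0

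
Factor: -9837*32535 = -1*3^5*5^1*241^1*1093^1 = -320046795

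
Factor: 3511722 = 2^1*3^1*197^1*2971^1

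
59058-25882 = 33176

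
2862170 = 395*7246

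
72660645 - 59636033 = 13024612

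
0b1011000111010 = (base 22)bge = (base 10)5690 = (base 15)1a45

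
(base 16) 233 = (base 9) 685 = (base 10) 563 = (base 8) 1063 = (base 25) md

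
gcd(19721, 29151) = 41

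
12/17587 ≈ 0.000682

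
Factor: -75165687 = -1 * 3^2 * 17^1 * 491279^1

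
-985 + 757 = -228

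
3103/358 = 8 + 239/358≈8.67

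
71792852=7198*9974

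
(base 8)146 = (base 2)1100110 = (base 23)4a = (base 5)402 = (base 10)102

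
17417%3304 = 897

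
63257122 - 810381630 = -747124508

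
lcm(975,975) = 975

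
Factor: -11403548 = -1*2^2*13^1*37^1*5927^1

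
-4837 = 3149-7986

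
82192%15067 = 6857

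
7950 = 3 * 2650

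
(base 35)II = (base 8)1210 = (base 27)O0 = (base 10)648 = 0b1010001000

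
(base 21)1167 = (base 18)1c67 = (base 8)23153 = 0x266b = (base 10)9835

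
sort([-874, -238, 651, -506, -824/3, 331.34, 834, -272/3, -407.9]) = [-874, -506, -407.9, -824/3, -238, -272/3, 331.34, 651, 834]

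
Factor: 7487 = 7487^1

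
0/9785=0=0.00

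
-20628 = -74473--53845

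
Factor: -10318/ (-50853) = 2^1 * 3^ (-1) * 7^1 * 23^ (-1) = 14/69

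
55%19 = 17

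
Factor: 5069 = 37^1 * 137^1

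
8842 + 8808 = 17650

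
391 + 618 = 1009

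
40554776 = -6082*(-6668)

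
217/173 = 1+44/173 ≈ 1.25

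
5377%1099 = 981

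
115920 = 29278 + 86642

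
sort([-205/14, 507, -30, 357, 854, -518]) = [-518, -30, -205/14, 357, 507, 854]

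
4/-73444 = -1/18361 ≈ -0.0000545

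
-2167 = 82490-84657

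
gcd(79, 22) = 1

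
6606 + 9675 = 16281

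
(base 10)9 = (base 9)10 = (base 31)9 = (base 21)9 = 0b1001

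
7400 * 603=4462200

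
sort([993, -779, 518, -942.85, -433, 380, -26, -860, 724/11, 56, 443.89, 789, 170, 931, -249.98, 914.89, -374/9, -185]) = [-942.85, -860, -779, -433, -249.98, -185, -374/9, -26, 56, 724/11, 170, 380, 443.89, 518, 789, 914.89, 931, 993]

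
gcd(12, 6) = 6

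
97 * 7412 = 718964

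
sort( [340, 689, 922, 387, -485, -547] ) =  [-547, -485, 340, 387, 689, 922] 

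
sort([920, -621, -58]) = [-621, -58, 920]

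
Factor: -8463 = -1 * 3^1 * 7^1 * 13^1 * 31^1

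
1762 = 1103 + 659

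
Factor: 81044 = 2^2 * 20261^1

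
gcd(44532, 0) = 44532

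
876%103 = 52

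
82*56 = 4592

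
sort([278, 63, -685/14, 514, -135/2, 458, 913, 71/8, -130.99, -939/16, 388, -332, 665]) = [-332, -130.99, -135/2, -939/16, -685/14, 71/8, 63, 278, 388, 458, 514, 665, 913]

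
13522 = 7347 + 6175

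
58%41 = 17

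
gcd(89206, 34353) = 1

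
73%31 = 11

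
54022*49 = 2647078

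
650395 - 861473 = -211078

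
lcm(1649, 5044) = 85748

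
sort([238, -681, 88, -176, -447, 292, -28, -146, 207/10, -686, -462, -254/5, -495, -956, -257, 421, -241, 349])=[-956, -686, -681, -495, -462, -447, -257, -241, -176, -146, -254/5, -28, 207/10, 88, 238, 292, 349, 421]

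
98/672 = 7/48≈0.146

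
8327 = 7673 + 654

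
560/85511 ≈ 0.00655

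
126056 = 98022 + 28034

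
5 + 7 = 12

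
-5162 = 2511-7673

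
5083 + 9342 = 14425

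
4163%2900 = 1263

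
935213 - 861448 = 73765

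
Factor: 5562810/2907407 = 2^1*3^3*5^1*11^1*23^(-1)*83^(-1)*1523^(-1)*1873^1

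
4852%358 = 198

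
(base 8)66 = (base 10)54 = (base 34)1k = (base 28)1q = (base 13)42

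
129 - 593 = -464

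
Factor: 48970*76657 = 2^1*5^1*7^1*47^1*59^1*83^1*233^1 = 3753893290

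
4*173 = 692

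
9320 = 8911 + 409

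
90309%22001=2305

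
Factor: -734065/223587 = -1*3^(-3)*5^1*7^(-2)*13^(-2)*19^1*7727^1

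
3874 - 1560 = 2314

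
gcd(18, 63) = 9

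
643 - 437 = 206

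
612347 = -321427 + 933774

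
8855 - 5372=3483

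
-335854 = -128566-207288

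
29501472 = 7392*3991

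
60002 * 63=3780126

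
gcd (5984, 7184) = 16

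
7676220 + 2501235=10177455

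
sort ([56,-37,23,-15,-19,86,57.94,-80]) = [-80,-37,-19,-15,23,56,57.94,86]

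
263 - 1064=-801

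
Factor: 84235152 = 2^4*3^1*1754899^1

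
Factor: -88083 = -1*3^2*9787^1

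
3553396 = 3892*913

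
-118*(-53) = 6254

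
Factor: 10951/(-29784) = -1 * 2^(-3) * 3^(-1) * 17^(-1) * 47^1 * 73^(-1) * 233^1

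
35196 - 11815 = 23381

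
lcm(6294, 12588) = 12588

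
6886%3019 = 848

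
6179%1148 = 439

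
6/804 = 1/134 ≈ 0.00746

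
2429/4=607 + 1/4=607.25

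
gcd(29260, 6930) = 770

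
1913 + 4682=6595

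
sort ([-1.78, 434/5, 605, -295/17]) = [-295/17, -1.78, 434/5, 605]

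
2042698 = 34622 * 59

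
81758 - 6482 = 75276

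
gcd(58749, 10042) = 1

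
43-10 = 33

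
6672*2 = 13344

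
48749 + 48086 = 96835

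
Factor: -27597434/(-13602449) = 2^1*7^(-2)*67^1*205951^1*277601^(-1) 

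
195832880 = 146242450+49590430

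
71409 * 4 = 285636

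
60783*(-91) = -5531253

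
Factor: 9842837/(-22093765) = -1*5^(-1)*181^(-1)*24413^(-1)*9842837^1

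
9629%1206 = 1187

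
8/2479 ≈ 0.00323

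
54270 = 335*162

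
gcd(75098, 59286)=2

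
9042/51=177 + 5/17 ≈ 177.29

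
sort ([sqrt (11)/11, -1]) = [-1, sqrt (11)/11]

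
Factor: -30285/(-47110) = 2^(-1)*3^2*7^(-1) = 9/14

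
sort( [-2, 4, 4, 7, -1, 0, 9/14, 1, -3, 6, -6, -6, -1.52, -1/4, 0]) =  [-6, -6, -3, -2, -1.52, -1, -1/4, 0, 0, 9/14, 1, 4, 4, 6, 7]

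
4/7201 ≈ 0.000555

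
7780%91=45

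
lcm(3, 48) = 48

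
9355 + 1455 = 10810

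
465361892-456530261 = 8831631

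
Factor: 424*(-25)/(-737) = 2^3*5^2*11^(-1)*53^1*67^(-1) = 10600/737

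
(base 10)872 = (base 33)qe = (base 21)1kb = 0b1101101000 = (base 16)368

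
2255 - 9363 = -7108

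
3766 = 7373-3607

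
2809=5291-2482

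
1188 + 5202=6390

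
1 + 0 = 1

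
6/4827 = 2/1609 ≈ 0.00124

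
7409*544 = 4030496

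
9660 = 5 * 1932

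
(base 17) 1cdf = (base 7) 34060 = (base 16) 21a9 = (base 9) 12734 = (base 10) 8617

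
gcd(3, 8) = 1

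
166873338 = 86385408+80487930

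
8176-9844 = -1668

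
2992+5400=8392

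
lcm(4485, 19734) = 98670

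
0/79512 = 0 = 0.00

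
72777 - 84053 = -11276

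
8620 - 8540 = 80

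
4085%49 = 18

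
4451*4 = 17804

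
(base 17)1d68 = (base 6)104352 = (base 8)21114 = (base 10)8780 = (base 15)2905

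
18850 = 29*650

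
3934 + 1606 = 5540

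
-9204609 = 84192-9288801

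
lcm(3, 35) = 105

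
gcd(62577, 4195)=1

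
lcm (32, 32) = 32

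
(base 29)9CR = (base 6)100440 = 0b1111100001000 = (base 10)7944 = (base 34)6TM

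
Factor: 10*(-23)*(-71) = 2^1*5^1*23^1*71^1 = 16330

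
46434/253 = 183 + 135/253 ≈ 183.53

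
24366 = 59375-35009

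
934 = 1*934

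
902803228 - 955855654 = -53052426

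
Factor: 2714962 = 2^1*313^1*4337^1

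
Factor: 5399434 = 2^1*23^1*107^1*1097^1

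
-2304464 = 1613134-3917598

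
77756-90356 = -12600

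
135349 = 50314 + 85035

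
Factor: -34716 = -1 * 2^2 * 3^1 * 11^1 * 263^1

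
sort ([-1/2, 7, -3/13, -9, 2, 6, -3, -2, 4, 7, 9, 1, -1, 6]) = [-9, -3, -2, -1, -1/2, -3/13, 1, 2, 4, 6, 6, 7, 7, 9]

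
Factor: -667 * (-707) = 7^1 * 23^1 * 29^1 * 101^1 = 471569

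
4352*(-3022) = -13151744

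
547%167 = 46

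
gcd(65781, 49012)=1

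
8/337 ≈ 0.0237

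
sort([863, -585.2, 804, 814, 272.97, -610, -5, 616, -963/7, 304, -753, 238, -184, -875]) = [-875, -753, -610, -585.2, -184, -963/7, -5, 238, 272.97, 304, 616, 804, 814, 863]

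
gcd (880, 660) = 220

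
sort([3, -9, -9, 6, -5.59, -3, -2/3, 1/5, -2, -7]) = [-9, -9, -7, -5.59, -3, -2, -2/3, 1/5, 3, 6]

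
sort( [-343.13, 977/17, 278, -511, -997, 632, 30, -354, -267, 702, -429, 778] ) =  [-997, -511, -429, -354, -343.13, -267, 30, 977/17, 278, 632, 702, 778] 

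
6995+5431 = 12426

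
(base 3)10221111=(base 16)b3b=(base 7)11245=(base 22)5kf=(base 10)2875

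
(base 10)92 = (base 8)134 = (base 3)10102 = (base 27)3b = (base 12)78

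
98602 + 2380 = 100982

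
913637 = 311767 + 601870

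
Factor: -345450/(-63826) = 3^1 * 5^2 * 7^1 * 97^(-1) = 525/97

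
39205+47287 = 86492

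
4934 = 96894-91960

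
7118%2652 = 1814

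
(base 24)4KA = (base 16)AEA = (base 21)671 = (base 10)2794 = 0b101011101010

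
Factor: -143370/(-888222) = 3^4 * 5^1 * 37^(-1) * 59^1 * 4001^(-1) = 23895/148037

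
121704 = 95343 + 26361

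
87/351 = 29/117 ≈ 0.248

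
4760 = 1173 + 3587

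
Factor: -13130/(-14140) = 2^(-1)*7^(-1)*13^1 = 13/14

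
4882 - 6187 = -1305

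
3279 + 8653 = 11932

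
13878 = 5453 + 8425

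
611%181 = 68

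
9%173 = 9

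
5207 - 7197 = -1990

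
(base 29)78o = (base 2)1011111111111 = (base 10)6143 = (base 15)1c48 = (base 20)f73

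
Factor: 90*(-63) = -1*2^1*3^4*5^1*7^1 = -5670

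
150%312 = 150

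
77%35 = 7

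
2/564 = 1/282 ≈ 0.00355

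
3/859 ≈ 0.00349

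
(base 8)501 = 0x141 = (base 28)bd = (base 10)321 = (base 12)229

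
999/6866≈0.145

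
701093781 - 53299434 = 647794347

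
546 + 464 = 1010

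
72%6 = 0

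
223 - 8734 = -8511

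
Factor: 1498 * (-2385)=-1 * 2^1 * 3^2 * 5^1 * 7^1 * 53^1 * 107^1=-3572730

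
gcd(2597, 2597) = 2597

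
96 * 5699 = 547104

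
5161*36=185796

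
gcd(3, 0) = 3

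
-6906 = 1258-8164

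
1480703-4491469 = -3010766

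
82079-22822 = 59257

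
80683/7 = 11526 + 1/7 ≈ 11526.14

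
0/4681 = 0 = 0.00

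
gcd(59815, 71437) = 1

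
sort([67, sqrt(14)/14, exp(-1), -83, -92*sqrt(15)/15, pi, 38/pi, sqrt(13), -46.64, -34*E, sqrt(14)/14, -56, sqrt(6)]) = [-34*E, -83, -56, -46.64, -92*sqrt(15)/15, sqrt(14)/14, sqrt(14)/14, exp(-1), sqrt(6), pi, sqrt(13), 38/pi, 67]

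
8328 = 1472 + 6856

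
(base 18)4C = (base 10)84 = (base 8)124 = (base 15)59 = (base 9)103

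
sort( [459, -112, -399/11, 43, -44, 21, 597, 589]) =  [-112, -44, -399/11, 21, 43, 459, 589, 597]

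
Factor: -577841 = -1 * 11^1 * 131^1 * 401^1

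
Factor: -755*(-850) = 2^1*5^3*17^1*151^1 = 641750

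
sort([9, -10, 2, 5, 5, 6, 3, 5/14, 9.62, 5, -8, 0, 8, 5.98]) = [-10, -8, 0, 5/14, 2, 3, 5, 5, 5, 5.98, 6, 8, 9, 9.62]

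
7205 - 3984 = 3221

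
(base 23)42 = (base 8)136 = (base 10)94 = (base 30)34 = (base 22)46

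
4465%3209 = 1256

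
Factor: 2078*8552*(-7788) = -1*2^6*3^1*11^1*59^1*1039^1*1069^1 = -138400984128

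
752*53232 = 40030464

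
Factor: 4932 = 2^2*3^2*137^1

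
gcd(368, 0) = 368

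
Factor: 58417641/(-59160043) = -1 * 3^2 * 83^1 * 101^(-1) * 78203^1 * 585743^(-1)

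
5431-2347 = 3084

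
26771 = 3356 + 23415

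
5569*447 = 2489343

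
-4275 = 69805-74080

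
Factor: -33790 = -1 * 2^1 * 5^1 * 31^1 * 109^1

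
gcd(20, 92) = 4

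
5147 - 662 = 4485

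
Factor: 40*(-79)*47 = -1*2^3*5^1*47^1*79^1 = -148520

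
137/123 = 1 + 14/123 ≈ 1.11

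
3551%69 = 32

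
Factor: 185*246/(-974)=-1*3^1*5^1*37^1*41^1*487^(-1)=-22755/487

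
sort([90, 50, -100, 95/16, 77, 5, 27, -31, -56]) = [-100, -56, -31, 5, 95/16, 27, 50, 77, 90]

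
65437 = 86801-21364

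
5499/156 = 141/4 = 35.25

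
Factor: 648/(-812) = -1*2^1*3^4*7^(-1)*29^(-1) = -162/203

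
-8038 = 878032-886070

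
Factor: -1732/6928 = -1*2^(-2) = -1/4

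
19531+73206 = 92737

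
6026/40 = 3013/20 = 150.65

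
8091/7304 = 1 + 787/7304 ≈ 1.11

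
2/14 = 1/7 ≈ 0.143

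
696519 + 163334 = 859853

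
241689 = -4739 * (-51)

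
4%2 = 0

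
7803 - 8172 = -369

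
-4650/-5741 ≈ 0.810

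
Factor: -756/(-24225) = 2^2*3^2*5^(-2)*7^1*17^(-1)*19^(-1) = 252/8075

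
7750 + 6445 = 14195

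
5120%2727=2393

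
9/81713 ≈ 0.000110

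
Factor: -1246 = -1 * 2^1 * 7^1 * 89^1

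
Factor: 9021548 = 2^2 * 2255387^1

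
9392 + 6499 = 15891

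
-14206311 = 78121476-92327787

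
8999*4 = 35996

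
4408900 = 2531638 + 1877262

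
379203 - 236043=143160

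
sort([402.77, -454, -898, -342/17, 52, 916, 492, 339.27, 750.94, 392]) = [-898, -454, -342/17, 52, 339.27, 392, 402.77, 492, 750.94, 916]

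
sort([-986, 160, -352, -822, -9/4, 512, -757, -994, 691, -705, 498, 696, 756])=[-994, -986, -822, -757, -705, -352, -9/4, 160, 498, 512, 691, 696, 756]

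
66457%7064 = 2881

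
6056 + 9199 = 15255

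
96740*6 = 580440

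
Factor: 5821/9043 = 5821^1*9043^(-1)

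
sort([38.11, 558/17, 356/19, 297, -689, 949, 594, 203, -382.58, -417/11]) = [-689, -382.58, -417/11, 356/19, 558/17, 38.11, 203, 297, 594, 949]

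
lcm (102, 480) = 8160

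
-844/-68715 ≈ 0.0123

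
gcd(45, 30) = 15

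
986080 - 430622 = 555458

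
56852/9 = 6316 + 8/9 ≈ 6316.89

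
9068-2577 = 6491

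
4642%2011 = 620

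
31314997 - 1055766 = 30259231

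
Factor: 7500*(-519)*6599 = -1*2^2*3^2*5^4*173^1*6599^1 = -25686607500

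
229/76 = 3+1/76 ≈ 3.01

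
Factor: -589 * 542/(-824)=2^(-2) * 19^1 * 31^1 * 103^(-1) * 271^1=159619/412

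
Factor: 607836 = 2^2 * 3^1 * 37^3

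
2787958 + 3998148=6786106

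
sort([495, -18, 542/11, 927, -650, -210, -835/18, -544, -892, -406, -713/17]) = [-892, -650, -544, -406, -210, -835/18, -713/17, -18, 542/11, 495, 927]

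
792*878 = 695376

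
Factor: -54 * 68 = -1 * 2^3 * 3^3 * 17^1 = -3672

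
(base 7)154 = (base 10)88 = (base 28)34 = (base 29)31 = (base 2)1011000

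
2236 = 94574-92338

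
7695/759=2565/253 ≈ 10.14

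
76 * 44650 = 3393400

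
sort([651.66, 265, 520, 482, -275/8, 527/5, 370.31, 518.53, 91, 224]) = [-275/8, 91, 527/5, 224, 265, 370.31, 482, 518.53, 520, 651.66]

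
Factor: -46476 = -1*2^2*3^2*1291^1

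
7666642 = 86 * 89147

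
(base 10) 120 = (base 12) a0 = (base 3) 11110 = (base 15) 80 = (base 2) 1111000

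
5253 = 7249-1996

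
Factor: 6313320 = 2^3*3^2*5^1*13^1*19^1*71^1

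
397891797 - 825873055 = -427981258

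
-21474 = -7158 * 3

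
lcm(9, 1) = 9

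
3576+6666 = 10242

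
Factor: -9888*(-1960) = 2^8*3^1*5^1*7^2*103^1 = 19380480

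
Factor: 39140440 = 2^3 * 5^1 * 978511^1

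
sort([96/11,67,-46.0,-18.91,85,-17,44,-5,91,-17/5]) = [-46.0,-18.91,-17,-5,-17/5,96/11,44,67,85,91]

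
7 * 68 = 476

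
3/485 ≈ 0.00619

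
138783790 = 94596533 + 44187257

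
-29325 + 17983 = -11342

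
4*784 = 3136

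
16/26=8/13 ≈ 0.615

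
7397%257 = 201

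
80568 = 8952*9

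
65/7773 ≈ 0.00836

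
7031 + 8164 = 15195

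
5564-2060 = 3504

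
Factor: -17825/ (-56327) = 5^2*79^ (-1) = 25/79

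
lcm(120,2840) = 8520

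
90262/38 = 45131/19 ≈ 2375.32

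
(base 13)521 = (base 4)31220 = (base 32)r8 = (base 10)872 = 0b1101101000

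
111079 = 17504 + 93575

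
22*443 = 9746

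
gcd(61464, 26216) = 8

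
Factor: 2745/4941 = 3^(-2) * 5^1 = 5/9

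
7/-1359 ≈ -0.00515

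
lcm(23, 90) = 2070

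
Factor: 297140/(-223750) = -1 * 2^1 * 5^(-3) * 83^1 = -166/125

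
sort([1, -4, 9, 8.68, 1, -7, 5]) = [-7, -4, 1, 1, 5, 8.68, 9]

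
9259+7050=16309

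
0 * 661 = 0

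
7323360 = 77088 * 95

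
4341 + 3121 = 7462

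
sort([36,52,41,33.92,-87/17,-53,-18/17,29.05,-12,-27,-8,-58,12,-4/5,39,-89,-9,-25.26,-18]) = [-89,-58,-53,-27,-25.26,-18,-12,-9,-8,-87/17,-18/17,-4/5,12,29.05,33.92,36,39,41,52]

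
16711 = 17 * 983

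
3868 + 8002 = 11870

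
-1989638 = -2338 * 851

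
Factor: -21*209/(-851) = 3^1*7^1*11^1*19^1*23^(-1)*37^(-1) = 4389/851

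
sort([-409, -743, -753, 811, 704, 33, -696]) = [-753, -743, -696, -409, 33, 704, 811]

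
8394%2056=170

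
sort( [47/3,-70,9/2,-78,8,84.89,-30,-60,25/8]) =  [-78,-70,-60,-30,25/8,9/2,8,47/3,84.89]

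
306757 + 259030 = 565787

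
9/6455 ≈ 0.00139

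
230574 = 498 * 463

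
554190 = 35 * 15834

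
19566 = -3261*(-6)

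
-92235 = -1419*65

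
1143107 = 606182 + 536925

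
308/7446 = 154/3723 ≈ 0.0414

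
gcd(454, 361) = 1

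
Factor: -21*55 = -1*3^1*5^1*7^1*11^1 = -1155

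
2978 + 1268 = 4246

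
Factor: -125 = -1 * 5^3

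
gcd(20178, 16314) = 6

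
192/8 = 24 = 24.00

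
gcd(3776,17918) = 2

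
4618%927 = 910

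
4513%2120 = 273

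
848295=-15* (-56553)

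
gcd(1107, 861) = 123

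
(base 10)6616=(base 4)1213120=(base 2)1100111011000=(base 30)7ag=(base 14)25a8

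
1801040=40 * 45026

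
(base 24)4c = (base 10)108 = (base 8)154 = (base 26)44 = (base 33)39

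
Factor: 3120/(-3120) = -1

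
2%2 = 0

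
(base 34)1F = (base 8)61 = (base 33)1G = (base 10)49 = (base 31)1I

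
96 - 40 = 56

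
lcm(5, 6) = 30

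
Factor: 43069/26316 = 2^(-2)*3^(-2)*13^1*17^(-1)*43^(-1)*3313^1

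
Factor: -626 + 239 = -1*3^2*43^1 = -387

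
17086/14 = 8543/7 ≈ 1220.43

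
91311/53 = 1722 + 45/53 ≈ 1722.85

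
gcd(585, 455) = 65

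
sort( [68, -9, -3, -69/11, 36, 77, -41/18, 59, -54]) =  [-54, -9, -69/11, -3, -41/18, 36, 59, 68, 77]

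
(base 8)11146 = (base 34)42i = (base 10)4710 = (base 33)4ao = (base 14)1a06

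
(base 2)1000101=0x45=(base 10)69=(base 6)153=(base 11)63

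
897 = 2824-1927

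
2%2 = 0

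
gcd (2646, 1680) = 42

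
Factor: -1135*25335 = -1*3^2*5^2*227^1*563^1 = -28755225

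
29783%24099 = 5684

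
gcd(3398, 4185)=1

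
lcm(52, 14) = 364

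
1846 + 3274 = 5120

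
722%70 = 22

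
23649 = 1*23649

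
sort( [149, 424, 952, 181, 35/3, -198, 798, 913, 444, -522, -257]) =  [-522, -257, -198, 35/3, 149, 181, 424, 444, 798, 913, 952]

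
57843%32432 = 25411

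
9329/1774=5+459/1774 ≈ 5.26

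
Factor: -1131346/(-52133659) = 2^1 * 137^1 * 4129^1 * 52133659^(-1)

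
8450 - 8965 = -515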